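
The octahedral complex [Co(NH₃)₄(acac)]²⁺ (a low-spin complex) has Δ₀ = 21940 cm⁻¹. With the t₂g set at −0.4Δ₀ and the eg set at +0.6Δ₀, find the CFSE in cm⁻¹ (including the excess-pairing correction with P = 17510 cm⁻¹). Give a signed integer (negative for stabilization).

-17636

Ligand charges: 4×(+0) from NH₃ and 1×(-1) from acac⁻ sum to -1; with overall charge +2, Co is +3.
Co³⁺: group 9, so d-count = 9 − 3 = 6.
The d⁶ electrons fill as t₂g⁶ eg⁰.
The orbital stabilization is -2.4Δ₀ = -2.4 × 21940 = -52656 cm⁻¹.
High-spin d⁶ would be t₂g⁴ eg² with 1 pair; low-spin has 3, so 2 excess pairs cost +2P = +35020 cm⁻¹.
Overall CFSE = -52656 + 35020 = -17636 cm⁻¹.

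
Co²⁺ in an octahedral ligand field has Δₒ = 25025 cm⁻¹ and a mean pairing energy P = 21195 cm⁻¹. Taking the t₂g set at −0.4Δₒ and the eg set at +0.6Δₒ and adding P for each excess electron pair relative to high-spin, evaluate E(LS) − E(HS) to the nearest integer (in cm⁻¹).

Co²⁺: group 9, so d-count = 9 − 2 = 7.
In the high-spin limit (t₂g⁵ eg²) the orbital term is -0.8Δₒ = -20020 cm⁻¹, with no excess pairing.
Low-spin: t₂g⁶ eg¹, orbital CFSE = -1.8Δₒ = -45045 cm⁻¹; plus 1 excess pair × P = +21195 cm⁻¹; total -23850 cm⁻¹.
Thus E(LS) − E(HS) = -3830 cm⁻¹.

-3830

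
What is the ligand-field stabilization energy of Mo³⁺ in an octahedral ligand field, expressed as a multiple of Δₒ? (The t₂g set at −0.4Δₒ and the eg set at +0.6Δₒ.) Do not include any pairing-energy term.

Mo is in group 6, so Mo³⁺ is d³ (6 − 3 = 3).
For octahedral d³ the high- and low-spin configurations coincide.
Configuration: t₂g³ eg⁰.
CFSE = 3(-0.4Δₒ) + 0(0.6Δₒ) = -1.2Δₒ + 0.0Δₒ = -1.2Δₒ.

-1.2 Δₒ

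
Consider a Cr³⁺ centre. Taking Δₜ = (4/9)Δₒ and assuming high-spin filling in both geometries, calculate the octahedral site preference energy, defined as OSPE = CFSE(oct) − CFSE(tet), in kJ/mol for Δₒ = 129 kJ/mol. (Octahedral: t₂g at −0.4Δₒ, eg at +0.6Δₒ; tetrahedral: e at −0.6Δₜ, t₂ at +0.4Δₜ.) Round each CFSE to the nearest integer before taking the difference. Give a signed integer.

Cr is in group 6, so Cr³⁺ is d³ (6 − 3 = 3).
Octahedral high-spin t₂g³ eg⁰: CFSE = -1.2 × 129 = -155 kJ/mol.
In a tetrahedral site the filling is e² t₂¹: CFSE(tet) = -0.8Δₜ = -0.8 × (4/9)(129) = -46 kJ/mol.
OSPE = CFSE(oct) − CFSE(tet) = -155 − (-46) = -109 kJ/mol.

-109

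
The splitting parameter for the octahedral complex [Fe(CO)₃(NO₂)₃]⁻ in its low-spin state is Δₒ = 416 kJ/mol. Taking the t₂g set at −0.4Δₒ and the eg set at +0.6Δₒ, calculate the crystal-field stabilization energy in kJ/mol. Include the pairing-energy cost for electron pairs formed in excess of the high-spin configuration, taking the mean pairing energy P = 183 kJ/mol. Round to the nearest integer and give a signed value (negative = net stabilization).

-632

Ligand charges: 3×(+0) from CO and 3×(-1) from NO₂⁻ sum to -3; with overall charge -1, Fe is +2.
Fe sits in group 8; removing 2 electrons leaves Fe²⁺ with 8 − 2 = 6 d electrons.
Electron filling gives t₂g⁶ eg⁰.
CFSE(orbital) = 6×(-0.4Δₒ) + 0×(0.6Δₒ) = -2.4Δₒ; with Δₒ = 416 kJ/mol that is -998 kJ/mol.
Pairing penalty: 3 pairs vs 1 in the high-spin reference → 2 extra × P = 366 kJ/mol.
Overall CFSE = -998 + 366 = -632 kJ/mol.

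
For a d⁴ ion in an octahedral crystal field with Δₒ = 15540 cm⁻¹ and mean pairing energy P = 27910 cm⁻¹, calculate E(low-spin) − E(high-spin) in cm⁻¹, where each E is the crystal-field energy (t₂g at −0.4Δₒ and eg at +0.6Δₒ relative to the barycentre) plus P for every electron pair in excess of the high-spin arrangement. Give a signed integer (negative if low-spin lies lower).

High-spin d⁴ fills as t₂g³ eg¹ with CFSE 3(−0.4) + 1(+0.6) = -0.6Δₒ = -9324 cm⁻¹.
For low-spin the configuration is t₂g⁴ eg⁰: orbital energy -1.6 × 15540 = -24864 cm⁻¹, and 1 additional pair relative to high-spin adds 27910 cm⁻¹, giving 3046 cm⁻¹.
E(LS) − E(HS) = 3046 − (-9324) = 12370 cm⁻¹.

12370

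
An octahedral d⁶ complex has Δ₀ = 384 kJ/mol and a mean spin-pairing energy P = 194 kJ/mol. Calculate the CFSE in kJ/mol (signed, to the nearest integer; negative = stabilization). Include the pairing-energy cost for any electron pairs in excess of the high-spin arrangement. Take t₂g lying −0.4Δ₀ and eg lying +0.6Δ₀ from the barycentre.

Here Δ₀ > P (384 > 194), so the low-spin state is favoured.
Configuration: t₂g⁶ eg⁰.
Orbital CFSE = -2.4Δ₀ = -2.4 × 384 = -922 kJ/mol.
Excess pairs vs high-spin: 3 − 1 = 2; pairing cost = +388 kJ/mol.
Net CFSE = -922 + 388 = -534 kJ/mol.

-534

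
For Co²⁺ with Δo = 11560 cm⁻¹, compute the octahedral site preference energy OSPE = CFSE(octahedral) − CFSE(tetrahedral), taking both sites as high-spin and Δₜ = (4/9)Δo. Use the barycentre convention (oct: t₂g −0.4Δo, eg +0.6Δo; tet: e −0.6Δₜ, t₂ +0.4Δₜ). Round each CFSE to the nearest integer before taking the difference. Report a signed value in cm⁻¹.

-3083

Co sits in group 9; removing 2 electrons leaves Co²⁺ with 9 − 2 = 7 d electrons.
Octahedral high-spin t₂g⁵ eg²: CFSE = -0.8 × 11560 = -9248 cm⁻¹.
In a tetrahedral site the filling is e⁴ t₂³: CFSE(tet) = -1.2Δₜ = -1.2 × (4/9)(11560) = -6165 cm⁻¹.
OSPE = -9248 − (-6165) = -3083 cm⁻¹.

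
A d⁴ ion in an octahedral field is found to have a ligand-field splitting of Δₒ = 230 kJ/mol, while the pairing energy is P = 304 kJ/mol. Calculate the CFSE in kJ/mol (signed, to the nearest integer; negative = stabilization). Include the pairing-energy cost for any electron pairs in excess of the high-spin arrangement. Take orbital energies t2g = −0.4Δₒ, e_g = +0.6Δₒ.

-138

Here Δₒ < P (230 < 304), so the high-spin state is favoured.
Filling d⁴ accordingly: t2g^3 e_g^1.
Orbital CFSE = -0.6Δₒ = -0.6 × 230 = -138 kJ/mol.
High-spin has no excess pairs, so no pairing correction applies.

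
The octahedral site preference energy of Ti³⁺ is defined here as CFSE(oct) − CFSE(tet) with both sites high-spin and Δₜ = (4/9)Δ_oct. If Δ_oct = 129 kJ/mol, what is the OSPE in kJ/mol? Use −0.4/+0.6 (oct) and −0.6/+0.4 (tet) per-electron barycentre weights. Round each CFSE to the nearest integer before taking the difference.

Ti³⁺: group 4, so d-count = 4 − 3 = 1.
Octahedral (high-spin): t₂g¹ eg⁰, CFSE = 1(−0.4) + 0(+0.6) = -0.4Δ_oct = -0.4 × 129 = -52 kJ/mol.
In a tetrahedral site the filling is e¹ t₂⁰: CFSE(tet) = -0.6Δₜ = -0.6 × (4/9)(129) = -34 kJ/mol.
OSPE = CFSE(oct) − CFSE(tet) = -52 − (-34) = -18 kJ/mol.

-18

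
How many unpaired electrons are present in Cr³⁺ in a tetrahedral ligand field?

Cr is in group 6, so Cr³⁺ is d³ (6 − 3 = 3).
With tetrahedral geometry the complex is necessarily high-spin.
Configuration: e² t₂¹, giving 3 unpaired electrons.

3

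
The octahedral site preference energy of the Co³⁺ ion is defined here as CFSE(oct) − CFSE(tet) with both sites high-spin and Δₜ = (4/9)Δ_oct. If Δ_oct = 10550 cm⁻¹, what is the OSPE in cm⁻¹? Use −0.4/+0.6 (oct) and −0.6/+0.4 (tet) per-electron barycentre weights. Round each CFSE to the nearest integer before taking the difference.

Co³⁺: group 9, so d-count = 9 − 3 = 6.
In an octahedral site d⁶ (HS) is t2g^4 e_g^2, giving CFSE(oct) = -0.4Δ_oct = -4220 cm⁻¹.
Tetrahedral e^3 t2^3 gives -0.6Δₜ = -0.6 × (4/9) × 10550 = -2813 cm⁻¹.
OSPE = -4220 − (-2813) = -1407 cm⁻¹.

-1407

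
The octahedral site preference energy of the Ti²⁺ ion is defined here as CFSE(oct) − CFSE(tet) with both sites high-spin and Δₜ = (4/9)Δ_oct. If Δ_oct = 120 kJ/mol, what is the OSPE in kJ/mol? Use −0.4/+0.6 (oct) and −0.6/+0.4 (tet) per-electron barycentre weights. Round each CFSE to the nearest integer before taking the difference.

-32

Ti²⁺: group 4, so d-count = 4 − 2 = 2.
In an octahedral site d² (HS) is t₂g² eg⁰, giving CFSE(oct) = -0.8Δ_oct = -96 kJ/mol.
Tetrahedral e² t₂⁰ gives -1.2Δₜ = -1.2 × (4/9) × 120 = -64 kJ/mol.
OSPE = -96 − (-64) = -32 kJ/mol.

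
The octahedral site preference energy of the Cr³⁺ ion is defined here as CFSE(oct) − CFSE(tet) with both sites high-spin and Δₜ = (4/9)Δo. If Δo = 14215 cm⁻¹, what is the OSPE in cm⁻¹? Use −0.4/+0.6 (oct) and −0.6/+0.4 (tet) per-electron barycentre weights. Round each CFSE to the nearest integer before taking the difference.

-12004

Group 6 minus oxidation state +3 gives a d³ configuration for Cr³⁺.
Octahedral (high-spin): t₂g³ eg⁰, CFSE = 3(−0.4) + 0(+0.6) = -1.2Δo = -1.2 × 14215 = -17058 cm⁻¹.
Tetrahedral: e² t₂¹, CFSE = 2(−0.6) + 1(+0.4) = -0.8Δₜ = -0.8 × (4/9) × 14215 = -5054 cm⁻¹.
OSPE = -17058 − (-5054) = -12004 cm⁻¹.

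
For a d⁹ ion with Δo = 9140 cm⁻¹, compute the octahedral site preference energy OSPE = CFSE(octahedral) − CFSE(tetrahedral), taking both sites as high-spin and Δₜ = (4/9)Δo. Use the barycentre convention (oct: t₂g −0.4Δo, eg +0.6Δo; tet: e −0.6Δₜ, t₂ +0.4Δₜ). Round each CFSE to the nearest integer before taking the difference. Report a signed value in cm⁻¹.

-3859

In an octahedral site d⁹ (HS) is t₂g⁶ eg³, giving CFSE(oct) = -0.6Δo = -5484 cm⁻¹.
Tetrahedral: e⁴ t₂⁵, CFSE = 4(−0.6) + 5(+0.4) = -0.4Δₜ = -0.4 × (4/9) × 9140 = -1625 cm⁻¹.
Subtracting, OSPE = -5484 − (-1625) = -3859 cm⁻¹.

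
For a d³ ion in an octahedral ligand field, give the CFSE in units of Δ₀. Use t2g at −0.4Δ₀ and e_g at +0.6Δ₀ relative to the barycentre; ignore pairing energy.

Configuration: t2g^3 e_g^0.
CFSE = 3(-0.4Δ₀) + 0(0.6Δ₀) = -1.2Δ₀ + 0.0Δ₀ = -1.2Δ₀.

-1.2 Δ₀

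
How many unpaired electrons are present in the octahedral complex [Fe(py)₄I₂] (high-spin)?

4

Ligand charges: 4×(+0) from py and 2×(-1) from I⁻ sum to -2; with overall charge +0, Fe is +2.
Group 8 minus oxidation state +2 gives a d⁶ configuration for Fe²⁺.
Configuration: t₂g⁴ eg², giving 4 unpaired electrons.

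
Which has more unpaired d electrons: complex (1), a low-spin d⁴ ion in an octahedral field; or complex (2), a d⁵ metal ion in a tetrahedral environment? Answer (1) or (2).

(1): t₂g⁴ eg⁰ → 2 unpaired.
(2): Tetrahedral splitting is small, so the complex is high-spin; e² t₂³ → 5 unpaired.
So (2) has more unpaired electrons.

(2)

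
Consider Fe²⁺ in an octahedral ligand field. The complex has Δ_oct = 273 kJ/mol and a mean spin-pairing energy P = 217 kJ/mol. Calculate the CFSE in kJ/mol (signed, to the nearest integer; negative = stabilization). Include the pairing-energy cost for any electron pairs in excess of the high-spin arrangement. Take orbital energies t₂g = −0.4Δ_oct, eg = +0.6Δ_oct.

-221

Group 8 minus oxidation state +2 gives a d⁶ configuration for Fe²⁺.
With Δ_oct > P the complex is low-spin.
Filling d⁶ accordingly: t₂g⁶ eg⁰.
Orbital CFSE = -2.4Δ_oct = -2.4 × 273 = -655 kJ/mol.
Excess pairs vs high-spin: 3 − 1 = 2; pairing cost = +434 kJ/mol.
Net CFSE = -655 + 434 = -221 kJ/mol.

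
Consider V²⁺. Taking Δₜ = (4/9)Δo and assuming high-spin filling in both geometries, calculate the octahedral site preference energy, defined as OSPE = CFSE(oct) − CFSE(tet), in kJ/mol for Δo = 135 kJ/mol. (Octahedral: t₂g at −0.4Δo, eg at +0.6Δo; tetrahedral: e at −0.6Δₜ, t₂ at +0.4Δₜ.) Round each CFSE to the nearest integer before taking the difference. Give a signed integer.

-114

V sits in group 5; removing 2 electrons leaves V²⁺ with 5 − 2 = 3 d electrons.
In an octahedral site d³ (HS) is t₂g³ eg⁰, giving CFSE(oct) = -1.2Δo = -162 kJ/mol.
Tetrahedral e² t₂¹ gives -0.8Δₜ = -0.8 × (4/9) × 135 = -48 kJ/mol.
OSPE = CFSE(oct) − CFSE(tet) = -162 − (-48) = -114 kJ/mol.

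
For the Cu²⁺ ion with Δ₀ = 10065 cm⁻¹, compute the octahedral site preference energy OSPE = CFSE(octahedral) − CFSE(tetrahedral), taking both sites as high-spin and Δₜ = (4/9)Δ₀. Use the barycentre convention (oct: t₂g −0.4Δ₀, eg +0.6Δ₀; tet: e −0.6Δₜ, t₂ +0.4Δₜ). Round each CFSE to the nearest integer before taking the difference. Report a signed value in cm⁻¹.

Cu²⁺: group 11, so d-count = 11 − 2 = 9.
In an octahedral site d⁹ (HS) is t2g^6 e_g^3, giving CFSE(oct) = -0.6Δ₀ = -6039 cm⁻¹.
In a tetrahedral site the filling is e^4 t2^5: CFSE(tet) = -0.4Δₜ = -0.4 × (4/9)(10065) = -1789 cm⁻¹.
OSPE = -6039 − (-1789) = -4250 cm⁻¹.

-4250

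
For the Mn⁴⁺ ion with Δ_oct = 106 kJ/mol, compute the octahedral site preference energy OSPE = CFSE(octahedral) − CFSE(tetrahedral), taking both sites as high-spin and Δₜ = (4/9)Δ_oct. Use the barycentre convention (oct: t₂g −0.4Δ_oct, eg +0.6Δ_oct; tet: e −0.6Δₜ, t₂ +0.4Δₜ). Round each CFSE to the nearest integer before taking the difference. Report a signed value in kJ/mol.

-89

Group 7 minus oxidation state +4 gives a d³ configuration for Mn⁴⁺.
Octahedral high-spin t₂g³ eg⁰: CFSE = -1.2 × 106 = -127 kJ/mol.
Tetrahedral e² t₂¹ gives -0.8Δₜ = -0.8 × (4/9) × 106 = -38 kJ/mol.
OSPE = CFSE(oct) − CFSE(tet) = -127 − (-38) = -89 kJ/mol.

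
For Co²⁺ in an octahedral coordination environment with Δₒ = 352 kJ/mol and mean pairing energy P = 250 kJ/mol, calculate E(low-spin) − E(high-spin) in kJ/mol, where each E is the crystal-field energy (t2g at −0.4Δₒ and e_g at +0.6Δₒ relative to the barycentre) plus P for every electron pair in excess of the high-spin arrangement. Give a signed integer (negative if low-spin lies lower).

-102

Co is in group 9, so Co²⁺ is d⁷ (9 − 2 = 7).
In the high-spin limit (t2g^5 e_g^2) the orbital term is -0.8Δₒ = -282 kJ/mol, with no excess pairing.
Low-spin: t2g^6 e_g^1, orbital CFSE = -1.8Δₒ = -634 kJ/mol; plus 1 excess pair × P = +250 kJ/mol; total -384 kJ/mol.
Thus E(LS) − E(HS) = -102 kJ/mol.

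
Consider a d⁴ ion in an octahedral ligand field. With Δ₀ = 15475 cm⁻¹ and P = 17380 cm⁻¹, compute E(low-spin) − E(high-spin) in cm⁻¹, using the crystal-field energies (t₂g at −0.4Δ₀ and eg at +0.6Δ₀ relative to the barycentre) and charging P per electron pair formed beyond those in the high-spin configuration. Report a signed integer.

High-spin: t₂g³ eg¹, CFSE = -0.6Δ₀ = -9285 cm⁻¹.
For low-spin the configuration is t₂g⁴ eg⁰: orbital energy -1.6 × 15475 = -24760 cm⁻¹, and 1 additional pair relative to high-spin adds 17380 cm⁻¹, giving -7380 cm⁻¹.
E(LS) − E(HS) = -7380 − (-9285) = 1905 cm⁻¹.

1905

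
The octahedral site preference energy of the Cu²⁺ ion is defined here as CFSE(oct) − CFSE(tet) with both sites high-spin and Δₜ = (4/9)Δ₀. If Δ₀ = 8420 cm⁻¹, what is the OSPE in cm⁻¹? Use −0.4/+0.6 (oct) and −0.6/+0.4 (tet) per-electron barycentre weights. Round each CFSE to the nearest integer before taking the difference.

-3555

Cu is in group 11, so Cu²⁺ is d⁹ (11 − 2 = 9).
In an octahedral site d⁹ (HS) is t2g^6 e_g^3, giving CFSE(oct) = -0.6Δ₀ = -5052 cm⁻¹.
Tetrahedral e^4 t2^5 gives -0.4Δₜ = -0.4 × (4/9) × 8420 = -1497 cm⁻¹.
Subtracting, OSPE = -5052 − (-1497) = -3555 cm⁻¹.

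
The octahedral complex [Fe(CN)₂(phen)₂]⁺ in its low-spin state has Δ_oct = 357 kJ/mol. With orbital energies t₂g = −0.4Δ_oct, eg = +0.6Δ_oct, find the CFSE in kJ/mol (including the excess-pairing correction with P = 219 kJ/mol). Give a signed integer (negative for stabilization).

Ligand charges: 2×(-1) from CN⁻ and 2×(+0) from phen sum to -2; with overall charge +1, Fe is +3.
Group 8 minus oxidation state +3 gives a d⁵ configuration for Fe³⁺.
The d⁵ electrons fill as t₂g⁵ eg⁰.
Orbital CFSE = 5(-0.4) + 0(0.6) = -2.0Δ_oct = -2.0 × 357 = -714 kJ/mol.
Relative to high-spin t₂g³ eg² (0 paired), the low-spin configuration has 2 additional pairs, contributing +2 × 219 = +438 kJ/mol.
Overall CFSE = -714 + 438 = -276 kJ/mol.

-276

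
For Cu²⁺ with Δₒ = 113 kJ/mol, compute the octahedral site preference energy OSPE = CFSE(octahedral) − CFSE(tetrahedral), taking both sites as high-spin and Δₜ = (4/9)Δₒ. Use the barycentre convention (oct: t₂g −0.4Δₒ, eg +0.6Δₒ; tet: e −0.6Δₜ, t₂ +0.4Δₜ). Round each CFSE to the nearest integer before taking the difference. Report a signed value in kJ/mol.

Cu²⁺: group 11, so d-count = 11 − 2 = 9.
Octahedral high-spin t₂g⁶ eg³: CFSE = -0.6 × 113 = -68 kJ/mol.
Tetrahedral: e⁴ t₂⁵, CFSE = 4(−0.6) + 5(+0.4) = -0.4Δₜ = -0.4 × (4/9) × 113 = -20 kJ/mol.
Subtracting, OSPE = -68 − (-20) = -48 kJ/mol.

-48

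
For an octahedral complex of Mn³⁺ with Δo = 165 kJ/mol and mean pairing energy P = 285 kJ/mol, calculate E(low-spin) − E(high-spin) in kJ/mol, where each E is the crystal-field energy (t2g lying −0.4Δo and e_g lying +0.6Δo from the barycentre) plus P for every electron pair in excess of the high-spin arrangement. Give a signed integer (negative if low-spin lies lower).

120

Mn sits in group 7; removing 3 electrons leaves Mn³⁺ with 7 − 3 = 4 d electrons.
High-spin: t2g^3 e_g^1, CFSE = -0.6Δo = -99 kJ/mol.
For low-spin the configuration is t2g^4 e_g^0: orbital energy -1.6 × 165 = -264 kJ/mol, and 1 additional pair relative to high-spin adds 285 kJ/mol, giving 21 kJ/mol.
Thus E(LS) − E(HS) = 120 kJ/mol.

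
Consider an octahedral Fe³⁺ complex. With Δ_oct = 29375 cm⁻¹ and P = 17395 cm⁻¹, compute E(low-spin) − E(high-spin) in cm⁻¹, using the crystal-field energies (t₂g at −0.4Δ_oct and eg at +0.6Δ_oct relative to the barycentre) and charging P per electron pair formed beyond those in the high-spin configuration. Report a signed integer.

Fe³⁺: group 8, so d-count = 8 − 3 = 5.
High-spin: t₂g³ eg², CFSE = 0.0Δ_oct = 0 cm⁻¹.
Low-spin: t₂g⁵ eg⁰, orbital CFSE = -2.0Δ_oct = -58750 cm⁻¹; plus 2 excess pairs × P = +34790 cm⁻¹; total -23960 cm⁻¹.
Thus E(LS) − E(HS) = -23960 cm⁻¹.

-23960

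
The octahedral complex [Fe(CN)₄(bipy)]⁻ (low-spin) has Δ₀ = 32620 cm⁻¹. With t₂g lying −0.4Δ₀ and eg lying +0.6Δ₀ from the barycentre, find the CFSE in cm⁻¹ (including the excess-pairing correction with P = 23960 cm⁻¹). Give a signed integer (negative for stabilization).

Ligand charges: 4×(-1) from CN⁻ and 1×(+0) from bipy sum to -4; with overall charge -1, Fe is +3.
Group 8 minus oxidation state +3 gives a d⁵ configuration for Fe³⁺.
Configuration: t₂g⁵ eg⁰.
The orbital stabilization is -2.0Δ₀ = -2.0 × 32620 = -65240 cm⁻¹.
High-spin d⁵ would be t₂g³ eg² with 0 pairs; low-spin has 2, so 2 excess pairs cost +2P = +47920 cm⁻¹.
Overall CFSE = -65240 + 47920 = -17320 cm⁻¹.

-17320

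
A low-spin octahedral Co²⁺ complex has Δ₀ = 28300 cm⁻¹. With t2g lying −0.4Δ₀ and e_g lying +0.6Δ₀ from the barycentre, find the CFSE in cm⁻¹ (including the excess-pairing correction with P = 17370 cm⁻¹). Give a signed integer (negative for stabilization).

Co²⁺: group 9, so d-count = 9 − 2 = 7.
Configuration: t2g^6 e_g^1.
Orbital CFSE = 6(-0.4) + 1(0.6) = -1.8Δ₀ = -1.8 × 28300 = -50940 cm⁻¹.
High-spin d⁷ would be t2g^5 e_g^2 with 2 pairs; low-spin has 3, so 1 excess pair costs +1P = +17370 cm⁻¹.
Net CFSE = -50940 + 17370 = -33570 cm⁻¹.

-33570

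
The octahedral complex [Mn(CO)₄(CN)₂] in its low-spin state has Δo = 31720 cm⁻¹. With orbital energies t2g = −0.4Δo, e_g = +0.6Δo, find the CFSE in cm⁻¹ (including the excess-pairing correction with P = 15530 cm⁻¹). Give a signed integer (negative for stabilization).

Ligand charges: 4×(+0) from CO and 2×(-1) from CN⁻ sum to -2; with overall charge +0, Mn is +2.
Mn²⁺: group 7, so d-count = 7 − 2 = 5.
The d⁵ electrons fill as t2g^5 e_g^0.
Orbital CFSE = 5(-0.4) + 0(0.6) = -2.0Δo = -2.0 × 31720 = -63440 cm⁻¹.
High-spin d⁵ would be t2g^3 e_g^2 with 0 pairs; low-spin has 2, so 2 excess pairs cost +2P = +31060 cm⁻¹.
Net CFSE = -63440 + 31060 = -32380 cm⁻¹.

-32380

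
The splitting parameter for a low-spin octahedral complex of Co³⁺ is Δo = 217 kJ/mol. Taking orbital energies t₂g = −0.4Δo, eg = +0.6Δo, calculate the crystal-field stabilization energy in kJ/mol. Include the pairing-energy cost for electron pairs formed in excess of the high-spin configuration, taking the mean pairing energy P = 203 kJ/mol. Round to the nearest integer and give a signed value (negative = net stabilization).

Group 9 minus oxidation state +3 gives a d⁶ configuration for Co³⁺.
Electron filling gives t₂g⁶ eg⁰.
CFSE(orbital) = 6×(-0.4Δo) + 0×(0.6Δo) = -2.4Δo; with Δo = 217 kJ/mol that is -521 kJ/mol.
High-spin d⁶ would be t₂g⁴ eg² with 1 pair; low-spin has 3, so 2 excess pairs cost +2P = +406 kJ/mol.
Net CFSE = -521 + 406 = -115 kJ/mol.

-115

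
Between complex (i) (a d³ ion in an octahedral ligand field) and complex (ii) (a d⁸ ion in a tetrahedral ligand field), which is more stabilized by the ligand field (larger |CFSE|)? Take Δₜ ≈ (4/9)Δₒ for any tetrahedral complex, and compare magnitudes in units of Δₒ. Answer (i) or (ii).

(i): For octahedral d³ the high- and low-spin configurations coincide; t₂g³ eg⁰, CFSE = -1.2Δₒ.
(ii): Tetrahedral fields are weak (Δₜ ≈ 4/9 Δₒ), so electrons fill high-spin; e⁴ t₂⁴, CFSE = -0.8Δₜ ≈ -0.36Δₒ.
So (i) has the larger |CFSE|.

(i)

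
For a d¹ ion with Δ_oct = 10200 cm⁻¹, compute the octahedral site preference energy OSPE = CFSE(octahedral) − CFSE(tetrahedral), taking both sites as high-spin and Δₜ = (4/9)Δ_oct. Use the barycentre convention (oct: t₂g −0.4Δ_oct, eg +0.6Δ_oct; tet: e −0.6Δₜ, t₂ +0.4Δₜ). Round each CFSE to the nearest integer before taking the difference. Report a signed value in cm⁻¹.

Octahedral (high-spin): t₂g¹ eg⁰, CFSE = 1(−0.4) + 0(+0.6) = -0.4Δ_oct = -0.4 × 10200 = -4080 cm⁻¹.
Tetrahedral: e¹ t₂⁰, CFSE = 1(−0.6) + 0(+0.4) = -0.6Δₜ = -0.6 × (4/9) × 10200 = -2720 cm⁻¹.
Subtracting, OSPE = -4080 − (-2720) = -1360 cm⁻¹.

-1360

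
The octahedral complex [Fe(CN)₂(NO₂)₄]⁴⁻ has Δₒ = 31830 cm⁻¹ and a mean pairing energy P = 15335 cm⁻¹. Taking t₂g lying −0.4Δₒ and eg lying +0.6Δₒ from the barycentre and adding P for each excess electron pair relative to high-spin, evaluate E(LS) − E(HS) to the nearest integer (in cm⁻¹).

-32990

Ligand charges: 2×(-1) from CN⁻ and 4×(-1) from NO₂⁻ sum to -6; with overall charge -4, Fe is +2.
Fe is in group 8, so Fe²⁺ is d⁶ (8 − 2 = 6).
High-spin: t₂g⁴ eg², CFSE = -0.4Δₒ = -12732 cm⁻¹.
For low-spin the configuration is t₂g⁶ eg⁰: orbital energy -2.4 × 31830 = -76392 cm⁻¹, and 2 additional pairs relative to high-spin add 30670 cm⁻¹, giving -45722 cm⁻¹.
E(LS) − E(HS) = -45722 − (-12732) = -32990 cm⁻¹.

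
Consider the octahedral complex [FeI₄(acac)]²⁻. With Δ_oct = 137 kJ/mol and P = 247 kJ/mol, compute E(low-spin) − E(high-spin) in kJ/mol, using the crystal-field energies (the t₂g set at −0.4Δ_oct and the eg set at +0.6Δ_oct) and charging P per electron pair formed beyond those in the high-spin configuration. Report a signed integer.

220

Ligand charges: 4×(-1) from I⁻ and 1×(-1) from acac⁻ sum to -5; with overall charge -2, Fe is +3.
Fe is in group 8, so Fe³⁺ is d⁵ (8 − 3 = 5).
In the high-spin limit (t₂g³ eg²) the orbital term is 0.0Δ_oct = 0 kJ/mol, with no excess pairing.
For low-spin the configuration is t₂g⁵ eg⁰: orbital energy -2.0 × 137 = -274 kJ/mol, and 2 additional pairs relative to high-spin add 494 kJ/mol, giving 220 kJ/mol.
Thus E(LS) − E(HS) = 220 kJ/mol.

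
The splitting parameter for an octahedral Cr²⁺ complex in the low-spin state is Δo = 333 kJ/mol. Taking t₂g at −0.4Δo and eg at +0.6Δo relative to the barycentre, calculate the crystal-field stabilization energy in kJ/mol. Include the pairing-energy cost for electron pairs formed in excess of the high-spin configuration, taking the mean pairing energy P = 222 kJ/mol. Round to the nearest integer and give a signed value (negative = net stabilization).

-311

Cr sits in group 6; removing 2 electrons leaves Cr²⁺ with 6 − 2 = 4 d electrons.
The d⁴ electrons fill as t₂g⁴ eg⁰.
Orbital CFSE = 4(-0.4) + 0(0.6) = -1.6Δo = -1.6 × 333 = -533 kJ/mol.
Pairing penalty: 1 pair vs 0 in the high-spin reference → 1 extra × P = 222 kJ/mol.
Net CFSE = -533 + 222 = -311 kJ/mol.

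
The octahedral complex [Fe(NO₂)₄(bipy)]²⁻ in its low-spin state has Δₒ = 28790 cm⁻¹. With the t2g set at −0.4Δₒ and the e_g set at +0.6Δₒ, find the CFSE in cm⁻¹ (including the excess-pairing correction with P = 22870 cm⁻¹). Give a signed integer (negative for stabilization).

Ligand charges: 4×(-1) from NO₂⁻ and 1×(+0) from bipy sum to -4; with overall charge -2, Fe is +2.
Fe is in group 8, so Fe²⁺ is d⁶ (8 − 2 = 6).
The d⁶ electrons fill as t2g^6 e_g^0.
CFSE(orbital) = 6×(-0.4Δₒ) + 0×(0.6Δₒ) = -2.4Δₒ; with Δₒ = 28790 cm⁻¹ that is -69096 cm⁻¹.
Relative to high-spin t2g^4 e_g^2 (1 paired), the low-spin configuration has 2 additional pairs, contributing +2 × 22870 = +45740 cm⁻¹.
Net CFSE = -69096 + 45740 = -23356 cm⁻¹.

-23356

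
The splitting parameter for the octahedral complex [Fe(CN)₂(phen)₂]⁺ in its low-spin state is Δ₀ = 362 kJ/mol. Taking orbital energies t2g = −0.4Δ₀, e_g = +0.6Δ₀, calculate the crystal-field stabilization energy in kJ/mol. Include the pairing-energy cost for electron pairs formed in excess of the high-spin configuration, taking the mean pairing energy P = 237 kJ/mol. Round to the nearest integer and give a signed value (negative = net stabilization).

Ligand charges: 2×(-1) from CN⁻ and 2×(+0) from phen sum to -2; with overall charge +1, Fe is +3.
Fe is in group 8, so Fe³⁺ is d⁵ (8 − 3 = 5).
Configuration: t2g^5 e_g^0.
Orbital CFSE = 5(-0.4) + 0(0.6) = -2.0Δ₀ = -2.0 × 362 = -724 kJ/mol.
High-spin d⁵ would be t2g^3 e_g^2 with 0 pairs; low-spin has 2, so 2 excess pairs cost +2P = +474 kJ/mol.
Net CFSE = -724 + 474 = -250 kJ/mol.

-250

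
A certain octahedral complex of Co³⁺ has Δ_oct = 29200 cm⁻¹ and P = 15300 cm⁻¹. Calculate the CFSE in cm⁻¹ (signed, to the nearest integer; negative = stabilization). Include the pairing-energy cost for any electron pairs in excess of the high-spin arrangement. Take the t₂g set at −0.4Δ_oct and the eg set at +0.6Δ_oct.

-39480

Co sits in group 9; removing 3 electrons leaves Co³⁺ with 9 − 3 = 6 d electrons.
Since Δ_oct = 29200 cm⁻¹ > P = 15300 cm⁻¹, the complex adopts the low-spin configuration.
Configuration: t₂g⁶ eg⁰.
Orbital CFSE = -2.4Δ_oct = -2.4 × 29200 = -70080 cm⁻¹.
Excess pairs vs high-spin: 3 − 1 = 2; pairing cost = +30600 cm⁻¹.
Net CFSE = -70080 + 30600 = -39480 cm⁻¹.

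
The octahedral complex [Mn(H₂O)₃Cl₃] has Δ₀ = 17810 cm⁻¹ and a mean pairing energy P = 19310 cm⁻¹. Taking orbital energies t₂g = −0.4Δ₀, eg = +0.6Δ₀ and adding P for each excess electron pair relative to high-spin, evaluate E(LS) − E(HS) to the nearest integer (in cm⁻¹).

1500

Ligand charges: 3×(+0) from H₂O and 3×(-1) from Cl⁻ sum to -3; with overall charge +0, Mn is +3.
Group 7 minus oxidation state +3 gives a d⁴ configuration for Mn³⁺.
High-spin: t₂g³ eg¹, CFSE = -0.6Δ₀ = -10686 cm⁻¹.
Low-spin t₂g⁴ eg⁰ gives -1.6Δ₀ = -28496 cm⁻¹, but forming 1 extra pair costs 1P = 19310 cm⁻¹, so E(LS) = -28496 + 19310 = -9186 cm⁻¹.
E(LS) − E(HS) = -9186 − (-10686) = 1500 cm⁻¹.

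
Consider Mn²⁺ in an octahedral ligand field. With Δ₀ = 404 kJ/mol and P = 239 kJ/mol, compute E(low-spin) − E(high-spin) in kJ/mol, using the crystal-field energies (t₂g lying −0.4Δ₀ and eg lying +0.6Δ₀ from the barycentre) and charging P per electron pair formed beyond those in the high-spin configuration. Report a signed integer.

Mn sits in group 7; removing 2 electrons leaves Mn²⁺ with 7 − 2 = 5 d electrons.
High-spin d⁵ fills as t₂g³ eg² with CFSE 3(−0.4) + 2(+0.6) = 0.0Δ₀ = 0 kJ/mol.
Low-spin t₂g⁵ eg⁰ gives -2.0Δ₀ = -808 kJ/mol, but forming 2 extra pairs costs 2P = 478 kJ/mol, so E(LS) = -808 + 478 = -330 kJ/mol.
E(LS) − E(HS) = -330 − (0) = -330 kJ/mol.

-330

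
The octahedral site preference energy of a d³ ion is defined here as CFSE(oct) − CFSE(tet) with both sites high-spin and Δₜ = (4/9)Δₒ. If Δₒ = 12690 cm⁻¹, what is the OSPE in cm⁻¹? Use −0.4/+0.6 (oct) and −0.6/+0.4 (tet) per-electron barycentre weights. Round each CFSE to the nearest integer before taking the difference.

-10716

In an octahedral site d³ (HS) is t₂g³ eg⁰, giving CFSE(oct) = -1.2Δₒ = -15228 cm⁻¹.
Tetrahedral e² t₂¹ gives -0.8Δₜ = -0.8 × (4/9) × 12690 = -4512 cm⁻¹.
Subtracting, OSPE = -15228 − (-4512) = -10716 cm⁻¹.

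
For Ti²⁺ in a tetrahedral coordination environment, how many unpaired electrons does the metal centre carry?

2

Ti²⁺: group 4, so d-count = 4 − 2 = 2.
Tetrahedral splitting is small, so the complex is high-spin.
Configuration: e^2 t2^0, giving 2 unpaired electrons.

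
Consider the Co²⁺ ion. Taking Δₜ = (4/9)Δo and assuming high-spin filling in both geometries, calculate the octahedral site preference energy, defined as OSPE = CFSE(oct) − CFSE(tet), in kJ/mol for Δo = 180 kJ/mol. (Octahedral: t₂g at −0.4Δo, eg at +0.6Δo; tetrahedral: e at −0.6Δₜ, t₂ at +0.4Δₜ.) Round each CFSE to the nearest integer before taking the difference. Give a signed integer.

-48

Co²⁺: group 9, so d-count = 9 − 2 = 7.
Octahedral high-spin t₂g⁵ eg²: CFSE = -0.8 × 180 = -144 kJ/mol.
Tetrahedral e⁴ t₂³ gives -1.2Δₜ = -1.2 × (4/9) × 180 = -96 kJ/mol.
OSPE = CFSE(oct) − CFSE(tet) = -144 − (-96) = -48 kJ/mol.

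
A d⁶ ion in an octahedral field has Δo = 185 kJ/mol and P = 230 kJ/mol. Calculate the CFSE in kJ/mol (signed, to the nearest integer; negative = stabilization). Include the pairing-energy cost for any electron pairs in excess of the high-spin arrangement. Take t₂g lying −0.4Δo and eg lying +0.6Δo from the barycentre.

-74

With Δo < P the complex is high-spin.
That gives t₂g⁴ eg².
Orbital CFSE = -0.4Δo = -0.4 × 185 = -74 kJ/mol.
High-spin has no excess pairs, so no pairing correction applies.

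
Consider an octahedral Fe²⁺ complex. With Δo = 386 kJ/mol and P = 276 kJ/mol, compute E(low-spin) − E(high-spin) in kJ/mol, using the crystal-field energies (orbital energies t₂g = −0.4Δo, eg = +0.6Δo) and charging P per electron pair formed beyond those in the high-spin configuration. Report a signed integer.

-220

Fe is in group 8, so Fe²⁺ is d⁶ (8 − 2 = 6).
In the high-spin limit (t₂g⁴ eg²) the orbital term is -0.4Δo = -154 kJ/mol, with no excess pairing.
Low-spin t₂g⁶ eg⁰ gives -2.4Δo = -926 kJ/mol, but forming 2 extra pairs costs 2P = 552 kJ/mol, so E(LS) = -926 + 552 = -374 kJ/mol.
E(LS) − E(HS) = -374 − (-154) = -220 kJ/mol.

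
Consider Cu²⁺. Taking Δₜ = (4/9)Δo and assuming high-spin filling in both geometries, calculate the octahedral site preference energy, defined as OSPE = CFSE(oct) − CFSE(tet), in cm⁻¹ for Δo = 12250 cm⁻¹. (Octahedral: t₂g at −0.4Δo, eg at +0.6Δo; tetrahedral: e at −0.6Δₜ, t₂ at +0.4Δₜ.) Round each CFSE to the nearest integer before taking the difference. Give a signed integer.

-5172

Cu sits in group 11; removing 2 electrons leaves Cu²⁺ with 11 − 2 = 9 d electrons.
Octahedral (high-spin): t₂g⁶ eg³, CFSE = 6(−0.4) + 3(+0.6) = -0.6Δo = -0.6 × 12250 = -7350 cm⁻¹.
Tetrahedral e⁴ t₂⁵ gives -0.4Δₜ = -0.4 × (4/9) × 12250 = -2178 cm⁻¹.
OSPE = CFSE(oct) − CFSE(tet) = -7350 − (-2178) = -5172 cm⁻¹.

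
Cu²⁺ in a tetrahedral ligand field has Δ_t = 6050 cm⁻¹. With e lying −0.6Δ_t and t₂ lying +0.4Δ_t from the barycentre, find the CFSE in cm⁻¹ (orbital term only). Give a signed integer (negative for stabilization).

Group 11 minus oxidation state +2 gives a d⁹ configuration for Cu²⁺.
With tetrahedral geometry the complex is necessarily high-spin.
Configuration: e⁴ t₂⁵.
Orbital CFSE = 4(-0.6) + 5(0.4) = -0.4Δ_t = -0.4 × 6050 = -2420 cm⁻¹.

-2420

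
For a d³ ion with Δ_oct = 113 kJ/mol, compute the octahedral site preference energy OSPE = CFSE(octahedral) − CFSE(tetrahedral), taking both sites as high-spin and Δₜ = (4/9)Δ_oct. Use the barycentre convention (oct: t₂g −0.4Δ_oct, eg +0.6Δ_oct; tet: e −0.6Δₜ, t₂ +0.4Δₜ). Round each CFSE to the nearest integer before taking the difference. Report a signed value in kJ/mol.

Octahedral (high-spin): t₂g³ eg⁰, CFSE = 3(−0.4) + 0(+0.6) = -1.2Δ_oct = -1.2 × 113 = -136 kJ/mol.
Tetrahedral e² t₂¹ gives -0.8Δₜ = -0.8 × (4/9) × 113 = -40 kJ/mol.
OSPE = -136 − (-40) = -96 kJ/mol.

-96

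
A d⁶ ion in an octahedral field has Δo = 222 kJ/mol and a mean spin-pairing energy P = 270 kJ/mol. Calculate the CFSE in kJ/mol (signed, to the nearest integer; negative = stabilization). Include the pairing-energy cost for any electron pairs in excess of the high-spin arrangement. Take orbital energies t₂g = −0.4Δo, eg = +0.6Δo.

Since Δo = 222 kJ/mol < P = 270 kJ/mol, the complex adopts the high-spin configuration.
That gives t₂g⁴ eg².
Orbital CFSE = -0.4Δo = -0.4 × 222 = -89 kJ/mol.
High-spin has no excess pairs, so no pairing correction applies.

-89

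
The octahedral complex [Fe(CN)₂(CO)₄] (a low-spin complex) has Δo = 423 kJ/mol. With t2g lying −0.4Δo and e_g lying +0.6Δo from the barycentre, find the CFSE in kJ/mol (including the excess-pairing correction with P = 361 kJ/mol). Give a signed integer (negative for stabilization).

-293

Ligand charges: 2×(-1) from CN⁻ and 4×(+0) from CO sum to -2; with overall charge +0, Fe is +2.
Fe²⁺: group 8, so d-count = 8 − 2 = 6.
Electron filling gives t2g^6 e_g^0.
CFSE(orbital) = 6×(-0.4Δo) + 0×(0.6Δo) = -2.4Δo; with Δo = 423 kJ/mol that is -1015 kJ/mol.
Relative to high-spin t2g^4 e_g^2 (1 paired), the low-spin configuration has 2 additional pairs, contributing +2 × 361 = +722 kJ/mol.
Combining: -1015 + 722 = -293 kJ/mol.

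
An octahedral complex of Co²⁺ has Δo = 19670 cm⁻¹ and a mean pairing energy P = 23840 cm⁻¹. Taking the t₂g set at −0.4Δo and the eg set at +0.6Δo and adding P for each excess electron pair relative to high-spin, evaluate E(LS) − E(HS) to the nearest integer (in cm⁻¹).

4170

Co sits in group 9; removing 2 electrons leaves Co²⁺ with 9 − 2 = 7 d electrons.
High-spin: t₂g⁵ eg², CFSE = -0.8Δo = -15736 cm⁻¹.
For low-spin the configuration is t₂g⁶ eg¹: orbital energy -1.8 × 19670 = -35406 cm⁻¹, and 1 additional pair relative to high-spin adds 23840 cm⁻¹, giving -11566 cm⁻¹.
Thus E(LS) − E(HS) = 4170 cm⁻¹.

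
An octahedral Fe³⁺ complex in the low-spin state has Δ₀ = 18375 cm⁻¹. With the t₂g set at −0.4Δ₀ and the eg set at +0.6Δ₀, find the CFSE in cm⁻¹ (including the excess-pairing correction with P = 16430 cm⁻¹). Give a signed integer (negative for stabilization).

-3890

Fe sits in group 8; removing 3 electrons leaves Fe³⁺ with 8 − 3 = 5 d electrons.
Configuration: t₂g⁵ eg⁰.
The orbital stabilization is -2.0Δ₀ = -2.0 × 18375 = -36750 cm⁻¹.
Relative to high-spin t₂g³ eg² (0 paired), the low-spin configuration has 2 additional pairs, contributing +2 × 16430 = +32860 cm⁻¹.
Combining: -36750 + 32860 = -3890 cm⁻¹.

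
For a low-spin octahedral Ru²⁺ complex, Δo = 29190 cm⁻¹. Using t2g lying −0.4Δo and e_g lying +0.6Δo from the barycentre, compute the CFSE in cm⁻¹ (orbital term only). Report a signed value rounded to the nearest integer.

Group 8 minus oxidation state +2 gives a d⁶ configuration for Ru²⁺.
The d⁶ electrons fill as t2g^6 e_g^0.
The orbital stabilization is -2.4Δo = -2.4 × 29190 = -70056 cm⁻¹.

-70056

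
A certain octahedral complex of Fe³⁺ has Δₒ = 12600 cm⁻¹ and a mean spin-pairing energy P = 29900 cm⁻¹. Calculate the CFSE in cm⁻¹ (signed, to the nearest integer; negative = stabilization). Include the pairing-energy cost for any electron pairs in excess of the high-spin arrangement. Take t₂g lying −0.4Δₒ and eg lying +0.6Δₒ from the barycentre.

0

Fe is in group 8, so Fe³⁺ is d⁵ (8 − 3 = 5).
Here Δₒ < P (12600 < 29900), so the high-spin state is favoured.
That gives t₂g³ eg².
Orbital CFSE = 0.0Δₒ = 0.0 × 12600 = 0 cm⁻¹.
High-spin has no excess pairs, so no pairing correction applies.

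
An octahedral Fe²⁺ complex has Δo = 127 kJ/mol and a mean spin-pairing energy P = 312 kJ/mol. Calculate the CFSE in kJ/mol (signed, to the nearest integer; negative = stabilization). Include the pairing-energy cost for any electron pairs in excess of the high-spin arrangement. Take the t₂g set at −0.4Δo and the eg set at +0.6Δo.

Fe²⁺: group 8, so d-count = 8 − 2 = 6.
Since Δo = 127 kJ/mol < P = 312 kJ/mol, the complex adopts the high-spin configuration.
That gives t₂g⁴ eg².
Orbital CFSE = -0.4Δo = -0.4 × 127 = -51 kJ/mol.
High-spin has no excess pairs, so no pairing correction applies.

-51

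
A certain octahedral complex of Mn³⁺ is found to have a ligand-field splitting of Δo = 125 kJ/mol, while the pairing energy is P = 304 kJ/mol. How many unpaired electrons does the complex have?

Mn sits in group 7; removing 3 electrons leaves Mn³⁺ with 7 − 3 = 4 d electrons.
With Δo < P the complex is high-spin.
That gives t2g^3 e_g^1.
Unpaired electrons: 4.

4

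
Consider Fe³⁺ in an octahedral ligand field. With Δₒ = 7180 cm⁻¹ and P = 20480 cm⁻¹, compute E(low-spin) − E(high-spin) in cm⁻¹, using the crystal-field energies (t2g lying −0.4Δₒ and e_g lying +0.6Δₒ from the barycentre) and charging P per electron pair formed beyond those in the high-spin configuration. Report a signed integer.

26600

Fe is in group 8, so Fe³⁺ is d⁵ (8 − 3 = 5).
High-spin: t2g^3 e_g^2, CFSE = 0.0Δₒ = 0 cm⁻¹.
For low-spin the configuration is t2g^5 e_g^0: orbital energy -2.0 × 7180 = -14360 cm⁻¹, and 2 additional pairs relative to high-spin add 40960 cm⁻¹, giving 26600 cm⁻¹.
The difference is 26600 − (0) = 26600 cm⁻¹, so high-spin lies lower.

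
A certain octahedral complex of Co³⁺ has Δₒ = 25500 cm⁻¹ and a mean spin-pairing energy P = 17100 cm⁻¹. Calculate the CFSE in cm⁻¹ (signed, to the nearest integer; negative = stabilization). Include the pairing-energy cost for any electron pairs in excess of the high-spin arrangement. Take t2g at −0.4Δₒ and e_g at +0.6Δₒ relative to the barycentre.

-27000

Co³⁺: group 9, so d-count = 9 − 3 = 6.
With Δₒ > P the complex is low-spin.
Configuration: t2g^6 e_g^0.
Orbital CFSE = -2.4Δₒ = -2.4 × 25500 = -61200 cm⁻¹.
Excess pairs vs high-spin: 3 − 1 = 2; pairing cost = +34200 cm⁻¹.
Net CFSE = -61200 + 34200 = -27000 cm⁻¹.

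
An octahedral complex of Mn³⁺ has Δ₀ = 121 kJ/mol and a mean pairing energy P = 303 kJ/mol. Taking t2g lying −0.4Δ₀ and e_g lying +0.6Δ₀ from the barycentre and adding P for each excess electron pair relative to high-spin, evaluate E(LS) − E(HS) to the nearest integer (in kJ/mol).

Mn sits in group 7; removing 3 electrons leaves Mn³⁺ with 7 − 3 = 4 d electrons.
High-spin d⁴ fills as t2g^3 e_g^1 with CFSE 3(−0.4) + 1(+0.6) = -0.6Δ₀ = -73 kJ/mol.
Low-spin t2g^4 e_g^0 gives -1.6Δ₀ = -194 kJ/mol, but forming 1 extra pair costs 1P = 303 kJ/mol, so E(LS) = -194 + 303 = 109 kJ/mol.
The difference is 109 − (-73) = 182 kJ/mol, so high-spin lies lower.

182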